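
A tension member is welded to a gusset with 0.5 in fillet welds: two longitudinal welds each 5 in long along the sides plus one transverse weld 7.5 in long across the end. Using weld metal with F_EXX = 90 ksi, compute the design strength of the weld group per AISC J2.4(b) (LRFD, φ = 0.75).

φR_n ≈ 283 kips

t_e = 0.707 × 0.5 = 0.3535 in.
R_nwl = 0.6 × 90 × 0.3535 × 10 = 190.9 kips (longitudinal, 2 welds).
R_nwt = 0.6 × 90 × 0.3535 × 7.5 = 143.2 kips (transverse, base value).
(i) R_nwl + R_nwt = 334.1 kips; (ii) 0.85 R_nwl + 1.5 R_nwt = 377 kips.
R_n = max = 377 kips [governs: (ii)]; φR_n = 282.8 kips.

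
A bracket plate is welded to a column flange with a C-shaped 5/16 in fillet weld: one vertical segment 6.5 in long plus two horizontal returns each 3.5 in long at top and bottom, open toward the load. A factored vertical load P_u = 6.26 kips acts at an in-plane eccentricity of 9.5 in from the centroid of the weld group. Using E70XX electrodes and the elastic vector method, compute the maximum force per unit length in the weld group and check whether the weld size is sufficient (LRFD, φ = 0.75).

E70XX → F_EXX = 70 ksi.
Total weld length L_w = 13.5 in. Treat welds as unit-width lines.
Centroid: x̄ = 2×3.5×1.75 / 13.5 = 0.9074 in from the vertical weld.
Polar moment about centroid: J = I_x + I_y = [6.5³/12 + 2×3.5×3.25²] + [6.5×0.9074² + 2(3.5³/12 + 3.5×0.8426²)] = 114.3 in³.
Direct shear f_v = P/L_w = 6.26 / 13.5 = 0.4637 kip/in (vertical).
Torsion M = P·e = 6.26 × 9.5 = 59.47 kip·in.
Critical point at (x, y) = (2.593, 3.25) from centroid. f_tx = M·y/J = 1.691 kip/in; f_ty = M·x/J = 1.349 kip/in.
Resultant f_max = √[f_tx² + (f_v + f_ty)²] = √[1.691² + (0.4637 + 1.349)²] = 2.479 kip/in.
Capacity per unit length: φr_n = 0.75 × 0.6 × 70 × (0.707 × 0.3125) = 6.96 kip/in.
2.479 ≤ 6.96 → adequate.

f_max ≈ 2.48 kip/in; adequate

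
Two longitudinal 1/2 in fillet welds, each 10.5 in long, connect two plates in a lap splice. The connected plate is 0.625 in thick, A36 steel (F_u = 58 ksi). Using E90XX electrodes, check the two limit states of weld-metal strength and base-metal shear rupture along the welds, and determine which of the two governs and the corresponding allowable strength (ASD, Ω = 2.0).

R_n/Ω ≈ 200 kip (weld metal governs)

E90XX → F_EXX = 90 ksi.
t_e = 0.707 × 0.5 = 0.3535 in; L = 21 in.
Weld metal: R_n/Ω = (1/2.0) × 0.6 × 90 × 0.3535 × 21 = 200.4 kip.
Base metal (shear rupture): R_n/Ω = (1/2.0) × 0.6 × 58 × 0.625 × 21 = 228.4 kip.
Governing: weld metal.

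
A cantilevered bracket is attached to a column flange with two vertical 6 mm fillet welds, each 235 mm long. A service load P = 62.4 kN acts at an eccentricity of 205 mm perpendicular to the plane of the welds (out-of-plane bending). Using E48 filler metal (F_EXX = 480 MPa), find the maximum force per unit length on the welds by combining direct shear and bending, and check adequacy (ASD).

f_max ≈ 707 N/mm; NOT adequate

L_w = 2 × 235 = 470 mm; section modulus (unit throat) S = 2 × L²/6 = 18410 mm².
Direct shear f_v = P/L_w = 62.4×10³/470 = 132.8 N/mm.
Moment M = P × e = 62.4×10³ × 205 = 12792000 N·mm; bending f_b = M/S = 694.9 N/mm.
f_max = √(f_v² + f_b²) = √(132.8² + 694.9²) = 707.5 N/mm.
r_n/Ω = (1/2.0) × 0.6 × 480 × (0.707 × 6) = 610.8 N/mm → NOT adequate.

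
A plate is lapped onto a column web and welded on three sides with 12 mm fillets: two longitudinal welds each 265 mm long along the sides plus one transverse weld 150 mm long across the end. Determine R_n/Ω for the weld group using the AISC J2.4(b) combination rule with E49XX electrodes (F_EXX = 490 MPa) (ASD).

t_e = 0.707 × 12 = 8.484 mm.
R_nwl = 0.6 × 490 × 8.484 × 530 × 10⁻³ = 1322 kN (longitudinal, 2 welds).
R_nwt = 0.6 × 490 × 8.484 × 150 × 10⁻³ = 374.1 kN (transverse, base value).
(i) R_nwl + R_nwt = 1696 kN; (ii) 0.85 R_nwl + 1.5 R_nwt = 1685 kN.
R_n = max = 1696 kN [governs: (i)]; R_n/Ω = 848.1 kN.

R_n/Ω ≈ 848 kN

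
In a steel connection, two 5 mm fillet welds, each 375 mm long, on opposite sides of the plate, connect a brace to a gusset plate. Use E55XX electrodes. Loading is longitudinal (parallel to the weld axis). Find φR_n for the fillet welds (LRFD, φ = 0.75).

E55XX → F_EXX = 550 MPa.
Effective throat t_e = 0.707 × 5 = 3.535 mm.
Total length L = 750 mm; A_we = 3.535 × 750 = 2651 mm².
F_nw = 0.6 F_EXX = 0.6 × 550 = 330 MPa.
φR_n = 0.75 × 330 × 2651 × 10⁻³ = 656.2 kN.

φR_n ≈ 656 kN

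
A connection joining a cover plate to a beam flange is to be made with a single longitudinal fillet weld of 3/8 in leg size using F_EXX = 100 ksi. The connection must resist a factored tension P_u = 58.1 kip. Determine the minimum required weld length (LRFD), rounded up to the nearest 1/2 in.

Throat t_e = 0.707 × 0.375 = 0.2651 in.
φr_n = 0.75 × 0.6 × 100 × 0.2651 = 11.93 kip/in.
L_req = P_u / φr_n = 58.1 / 11.93 = 4.87 in total.
Round up → use L = 5 in.

L = 5 in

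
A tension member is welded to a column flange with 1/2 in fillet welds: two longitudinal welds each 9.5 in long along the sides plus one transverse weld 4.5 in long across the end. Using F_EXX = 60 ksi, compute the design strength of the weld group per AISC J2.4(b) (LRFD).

t_e = 0.707 × 0.5 = 0.3535 in.
R_nwl = 0.6 × 60 × 0.3535 × 19 = 241.8 kips (longitudinal, 2 welds).
R_nwt = 0.6 × 60 × 0.3535 × 4.5 = 57.27 kips (transverse, base value).
(i) R_nwl + R_nwt = 299.1 kips; (ii) 0.85 R_nwl + 1.5 R_nwt = 291.4 kips.
R_n = max = 299.1 kips [governs: (i)]; φR_n = 224.3 kips.

φR_n ≈ 224 kips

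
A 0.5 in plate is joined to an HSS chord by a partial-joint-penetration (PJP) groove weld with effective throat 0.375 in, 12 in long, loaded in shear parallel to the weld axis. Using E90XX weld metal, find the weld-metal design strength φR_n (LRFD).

E90XX → F_EXX = 90 ksi.
Effective throat (given) t_e = 0.375 in.
A_we = 0.375 × 12 = 4.5 in².
F_nw = 0.6 F_EXX = 54 ksi.
φR_n = 0.75 × 54 × 4.5 = 182.2 kip.

φR_n ≈ 182 kip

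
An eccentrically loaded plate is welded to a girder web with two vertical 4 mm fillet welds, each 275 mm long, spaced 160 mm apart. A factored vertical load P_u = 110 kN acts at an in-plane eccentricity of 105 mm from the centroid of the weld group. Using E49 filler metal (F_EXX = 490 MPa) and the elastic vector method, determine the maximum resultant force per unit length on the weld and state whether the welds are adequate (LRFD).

Total weld length L_w = 550 mm. Treat welds as unit-width lines.
Polar moment about centroid: J = 2[d³/12 + d(b/2)²] = 2[275³/12 + 275×80²] = 6986000 mm³.
Direct shear f_v = P/L_w = 110×10³ / 550 = 200 N/mm (vertical).
Torsion M = P·e = 110×10³ × 105 = 11550000 N·mm.
Critical point at (x, y) = (80, 137.5) from centroid. f_tx = M·y/J = 227.3 N/mm; f_ty = M·x/J = 132.3 N/mm.
Resultant f_max = √[f_tx² + (f_v + f_ty)²] = √[227.3² + (200 + 132.3)²] = 402.6 N/mm.
Capacity per unit length: φr_n = 0.75 × 0.6 × 490 × (0.707 × 4) = 623.6 N/mm.
402.6 ≤ 623.6 → adequate.

f_max ≈ 403 N/mm; adequate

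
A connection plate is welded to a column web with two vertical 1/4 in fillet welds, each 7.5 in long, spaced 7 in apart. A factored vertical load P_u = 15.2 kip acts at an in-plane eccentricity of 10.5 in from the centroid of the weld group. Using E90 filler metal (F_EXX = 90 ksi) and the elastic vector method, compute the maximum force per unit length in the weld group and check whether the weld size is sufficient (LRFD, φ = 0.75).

Total weld length L_w = 15 in. Treat welds as unit-width lines.
Polar moment about centroid: J = 2[d³/12 + d(b/2)²] = 2[7.5³/12 + 7.5×3.5²] = 254.1 in³.
Direct shear f_v = P/L_w = 15.2 / 15 = 1.013 kip/in (vertical).
Torsion M = P·e = 15.2 × 10.5 = 159.6 kip·in.
Critical point at (x, y) = (3.5, 3.75) from centroid. f_tx = M·y/J = 2.356 kip/in; f_ty = M·x/J = 2.199 kip/in.
Resultant f_max = √[f_tx² + (f_v + f_ty)²] = √[2.356² + (1.013 + 2.199)²] = 3.983 kip/in.
Capacity per unit length: φr_n = 0.75 × 0.6 × 90 × (0.707 × 0.25) = 7.158 kip/in.
3.983 ≤ 7.158 → adequate.

f_max ≈ 3.98 kip/in; adequate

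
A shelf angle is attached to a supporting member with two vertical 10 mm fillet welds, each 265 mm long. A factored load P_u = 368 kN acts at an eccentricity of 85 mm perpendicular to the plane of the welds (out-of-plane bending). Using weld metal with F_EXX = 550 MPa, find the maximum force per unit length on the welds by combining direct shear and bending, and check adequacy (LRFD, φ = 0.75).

L_w = 2 × 265 = 530 mm; section modulus (unit throat) S = 2 × L²/6 = 23410 mm².
Direct shear f_v = P/L_w = 368×10³/530 = 694.3 N/mm.
Moment M = P × e = 368×10³ × 85 = 31280000 N·mm; bending f_b = M/S = 1336 N/mm.
f_max = √(f_v² + f_b²) = √(694.3² + 1336²) = 1506 N/mm.
φr_n = 0.75 × 0.6 × 550 × (0.707 × 10) = 1750 N/mm → adequate.

f_max ≈ 1510 N/mm; adequate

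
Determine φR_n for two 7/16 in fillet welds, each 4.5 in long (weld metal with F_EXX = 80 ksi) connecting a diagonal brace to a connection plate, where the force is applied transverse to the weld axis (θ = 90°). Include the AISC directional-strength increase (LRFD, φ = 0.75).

t_e = 0.707 × 0.4375 = 0.3093 in; A_we = 0.3093 × 9 = 2.784 in².
Directional factor: 1.0 + 0.5 sin^1.5(90°) = 1.5.
F_nw = 0.6 × 80 × 1.5 = 72 ksi.
φR_n = 0.75 × 72 × 2.784 = 150.3 kip.

φR_n ≈ 150 kip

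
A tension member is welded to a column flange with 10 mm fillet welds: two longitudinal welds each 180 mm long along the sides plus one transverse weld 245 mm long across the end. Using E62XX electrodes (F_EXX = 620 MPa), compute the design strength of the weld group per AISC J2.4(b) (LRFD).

t_e = 0.707 × 10 = 7.07 mm.
R_nwl = 0.6 × 620 × 7.07 × 360 × 10⁻³ = 946.8 kN (longitudinal, 2 welds).
R_nwt = 0.6 × 620 × 7.07 × 245 × 10⁻³ = 644.4 kN (transverse, base value).
(i) R_nwl + R_nwt = 1591 kN; (ii) 0.85 R_nwl + 1.5 R_nwt = 1771 kN.
R_n = max = 1771 kN [governs: (ii)]; φR_n = 1328 kN.

φR_n ≈ 1330 kN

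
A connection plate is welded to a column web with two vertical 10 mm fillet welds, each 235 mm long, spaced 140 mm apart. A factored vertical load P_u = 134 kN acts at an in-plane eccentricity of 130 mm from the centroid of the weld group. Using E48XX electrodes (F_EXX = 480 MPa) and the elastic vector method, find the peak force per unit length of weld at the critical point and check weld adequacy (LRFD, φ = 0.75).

Total weld length L_w = 470 mm. Treat welds as unit-width lines.
Polar moment about centroid: J = 2[d³/12 + d(b/2)²] = 2[235³/12 + 235×70²] = 4466000 mm³.
Direct shear f_v = P/L_w = 134×10³ / 470 = 285.1 N/mm (vertical).
Torsion M = P·e = 134×10³ × 130 = 17420000 N·mm.
Critical point at (x, y) = (70, 117.5) from centroid. f_tx = M·y/J = 458.3 N/mm; f_ty = M·x/J = 273 N/mm.
Resultant f_max = √[f_tx² + (f_v + f_ty)²] = √[458.3² + (285.1 + 273)²] = 722.2 N/mm.
Capacity per unit length: φr_n = 0.75 × 0.6 × 480 × (0.707 × 10) = 1527 N/mm.
722.2 ≤ 1527 → adequate.

f_max ≈ 722 N/mm; adequate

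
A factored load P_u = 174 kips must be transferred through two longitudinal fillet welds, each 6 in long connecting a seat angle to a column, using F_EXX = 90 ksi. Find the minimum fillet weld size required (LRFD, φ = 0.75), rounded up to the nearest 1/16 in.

w = 9/16 in

Total weld length L = 12 in.
Required throat t_e = P_u / (φ × 0.6 F_EXX × L) = 174 / (0.75 × 0.6 × 90 × 12) = 0.358 in.
Required leg w = t_e / 0.707 = 0.5064 in → use 9/16 in.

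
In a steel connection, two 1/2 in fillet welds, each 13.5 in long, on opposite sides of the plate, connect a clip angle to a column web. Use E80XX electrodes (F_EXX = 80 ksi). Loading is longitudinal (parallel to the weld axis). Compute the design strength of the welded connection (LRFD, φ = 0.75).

Effective throat t_e = 0.707 × 0.5 = 0.3535 in.
Total length L = 27 in; A_we = 0.3535 × 27 = 9.544 in².
F_nw = 0.6 F_EXX = 0.6 × 80 = 48 ksi.
φR_n = 0.75 × 48 × 9.544 = 343.6 kips.

φR_n ≈ 344 kips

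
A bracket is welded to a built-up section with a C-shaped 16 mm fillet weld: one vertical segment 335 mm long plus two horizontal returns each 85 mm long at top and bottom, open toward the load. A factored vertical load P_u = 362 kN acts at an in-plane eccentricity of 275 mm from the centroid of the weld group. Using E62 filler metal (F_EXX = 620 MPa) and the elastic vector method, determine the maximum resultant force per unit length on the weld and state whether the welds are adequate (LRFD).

f_max ≈ 2570 N/mm; adequate

Total weld length L_w = 505 mm. Treat welds as unit-width lines.
Centroid: x̄ = 2×85×42.5 / 505 = 14.31 mm from the vertical weld.
Polar moment about centroid: J = I_x + I_y = [335³/12 + 2×85×167.5²] + [335×14.31² + 2(85³/12 + 85×28.19²)] = 8209000 mm³.
Direct shear f_v = P/L_w = 362×10³ / 505 = 716.8 N/mm (vertical).
Torsion M = P·e = 362×10³ × 275 = 99550000 N·mm.
Critical point at (x, y) = (70.69, 167.5) from centroid. f_tx = M·y/J = 2031 N/mm; f_ty = M·x/J = 857.3 N/mm.
Resultant f_max = √[f_tx² + (f_v + f_ty)²] = √[2031² + (716.8 + 857.3)²] = 2570 N/mm.
Capacity per unit length: φr_n = 0.75 × 0.6 × 620 × (0.707 × 16) = 3156 N/mm.
2570 ≤ 3156 → adequate.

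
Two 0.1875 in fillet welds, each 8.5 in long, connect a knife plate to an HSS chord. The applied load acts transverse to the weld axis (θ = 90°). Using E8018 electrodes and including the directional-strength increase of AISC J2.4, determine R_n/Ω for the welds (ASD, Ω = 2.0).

R_n/Ω ≈ 81.1 kips

E80XX → F_EXX = 80 ksi.
t_e = 0.707 × 0.1875 = 0.1326 in; A_we = 0.1326 × 17 = 2.254 in².
Directional factor: 1.0 + 0.5 sin^1.5(90°) = 1.5.
F_nw = 0.6 × 80 × 1.5 = 72 ksi.
R_n/Ω = (72 × 2.254) / 2.0 = 81.13 kips.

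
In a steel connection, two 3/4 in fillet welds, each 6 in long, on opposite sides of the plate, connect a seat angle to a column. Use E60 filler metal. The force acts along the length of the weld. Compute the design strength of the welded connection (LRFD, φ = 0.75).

E60XX → F_EXX = 60 ksi.
Effective throat t_e = 0.707 × 0.75 = 0.5302 in.
Total length L = 12 in; A_we = 0.5302 × 12 = 6.363 in².
F_nw = 0.6 F_EXX = 0.6 × 60 = 36 ksi.
φR_n = 0.75 × 36 × 6.363 = 171.8 kip.

φR_n ≈ 172 kip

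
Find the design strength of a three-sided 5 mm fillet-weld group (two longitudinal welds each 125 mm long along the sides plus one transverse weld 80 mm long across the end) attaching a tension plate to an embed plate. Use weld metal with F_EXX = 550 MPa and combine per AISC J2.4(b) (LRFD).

φR_n ≈ 291 kN

t_e = 0.707 × 5 = 3.535 mm.
R_nwl = 0.6 × 550 × 3.535 × 250 × 10⁻³ = 291.6 kN (longitudinal, 2 welds).
R_nwt = 0.6 × 550 × 3.535 × 80 × 10⁻³ = 93.32 kN (transverse, base value).
(i) R_nwl + R_nwt = 385 kN; (ii) 0.85 R_nwl + 1.5 R_nwt = 387.9 kN.
R_n = max = 387.9 kN [governs: (ii)]; φR_n = 290.9 kN.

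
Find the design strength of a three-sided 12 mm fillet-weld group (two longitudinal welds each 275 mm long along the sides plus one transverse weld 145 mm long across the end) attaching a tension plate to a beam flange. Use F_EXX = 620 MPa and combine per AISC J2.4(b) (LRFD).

φR_n ≈ 1650 kN

t_e = 0.707 × 12 = 8.484 mm.
R_nwl = 0.6 × 620 × 8.484 × 550 × 10⁻³ = 1736 kN (longitudinal, 2 welds).
R_nwt = 0.6 × 620 × 8.484 × 145 × 10⁻³ = 457.6 kN (transverse, base value).
(i) R_nwl + R_nwt = 2193 kN; (ii) 0.85 R_nwl + 1.5 R_nwt = 2162 kN.
R_n = max = 2193 kN [governs: (i)]; φR_n = 1645 kN.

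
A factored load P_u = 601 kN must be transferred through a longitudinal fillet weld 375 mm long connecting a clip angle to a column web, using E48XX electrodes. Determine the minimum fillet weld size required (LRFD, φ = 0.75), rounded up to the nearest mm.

w = 11 mm

E48XX → F_EXX = 480 MPa.
Total weld length L = 375 mm.
Required throat t_e = P_u / (φ × 0.6 F_EXX × L) = 601 / (0.75 × 0.6 × 480 × 375 × 10⁻³) = 7.42 mm.
Required leg w = t_e / 0.707 = 10.49 mm → use 11 mm.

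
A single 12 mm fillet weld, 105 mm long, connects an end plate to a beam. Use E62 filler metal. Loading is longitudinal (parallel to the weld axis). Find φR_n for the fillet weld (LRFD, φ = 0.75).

φR_n ≈ 249 kN

E62XX → F_EXX = 620 MPa.
Effective throat t_e = 0.707 × 12 = 8.484 mm.
Total length L = 105 mm; A_we = 8.484 × 105 = 890.8 mm².
F_nw = 0.6 F_EXX = 0.6 × 620 = 372 MPa.
φR_n = 0.75 × 372 × 890.8 × 10⁻³ = 248.5 kN.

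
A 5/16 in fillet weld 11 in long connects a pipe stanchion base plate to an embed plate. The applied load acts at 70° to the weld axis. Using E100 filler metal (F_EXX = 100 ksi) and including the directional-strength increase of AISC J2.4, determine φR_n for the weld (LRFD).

t_e = 0.707 × 0.3125 = 0.2209 in; A_we = 0.2209 × 11 = 2.43 in².
Directional factor: 1.0 + 0.5 sin^1.5(70°) = 1.455.
F_nw = 0.6 × 100 × 1.455 = 87.33 ksi.
φR_n = 0.75 × 87.33 × 2.43 = 159.2 kips.

φR_n ≈ 159 kips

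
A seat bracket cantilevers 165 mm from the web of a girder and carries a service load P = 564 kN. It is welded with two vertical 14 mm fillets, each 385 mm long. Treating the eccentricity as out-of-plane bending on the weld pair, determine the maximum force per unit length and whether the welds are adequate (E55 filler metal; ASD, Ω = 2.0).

E55XX → F_EXX = 550 MPa.
L_w = 2 × 385 = 770 mm; section modulus (unit throat) S = 2 × L²/6 = 49410 mm².
Direct shear f_v = P/L_w = 564×10³/770 = 732.5 N/mm.
Moment M = P × e = 564×10³ × 165 = 93060000 N·mm; bending f_b = M/S = 1883 N/mm.
f_max = √(f_v² + f_b²) = √(732.5² + 1883²) = 2021 N/mm.
r_n/Ω = (1/2.0) × 0.6 × 550 × (0.707 × 14) = 1633 N/mm → NOT adequate.

f_max ≈ 2020 N/mm; NOT adequate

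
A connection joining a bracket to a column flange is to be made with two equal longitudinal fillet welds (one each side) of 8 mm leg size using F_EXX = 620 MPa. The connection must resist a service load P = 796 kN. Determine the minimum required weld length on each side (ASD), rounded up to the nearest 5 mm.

L = 380 mm on each side

Throat t_e = 0.707 × 8 = 5.656 mm.
r_n/Ω = (0.6 × 620 × 5.656) / 2.0 = 1052 N/mm = 1.052 kN/mm.
L_req = P / (r_n/Ω) = 796 / 1.052 = 756.6 mm total.
Per side: 756.6 / 2 = 378.3 mm.
Round up → use L = 380 mm on each side.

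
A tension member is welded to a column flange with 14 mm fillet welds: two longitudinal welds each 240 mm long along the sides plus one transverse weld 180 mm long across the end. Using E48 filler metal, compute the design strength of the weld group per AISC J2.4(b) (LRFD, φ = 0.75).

E48XX → F_EXX = 480 MPa.
t_e = 0.707 × 14 = 9.898 mm.
R_nwl = 0.6 × 480 × 9.898 × 480 × 10⁻³ = 1368 kN (longitudinal, 2 welds).
R_nwt = 0.6 × 480 × 9.898 × 180 × 10⁻³ = 513.1 kN (transverse, base value).
(i) R_nwl + R_nwt = 1881 kN; (ii) 0.85 R_nwl + 1.5 R_nwt = 1933 kN.
R_n = max = 1933 kN [governs: (ii)]; φR_n = 1450 kN.

φR_n ≈ 1450 kN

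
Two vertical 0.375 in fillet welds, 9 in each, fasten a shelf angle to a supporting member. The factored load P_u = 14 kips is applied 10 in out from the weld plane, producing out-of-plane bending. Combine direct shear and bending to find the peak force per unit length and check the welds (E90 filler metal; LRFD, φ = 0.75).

f_max ≈ 5.24 kip/in; adequate

E90XX → F_EXX = 90 ksi.
L_w = 2 × 9 = 18 in; section modulus (unit throat) S = 2 × L²/6 = 27 in².
Direct shear f_v = P/L_w = 14/18 = 0.7778 kip/in.
Moment M = P × e = 14 × 10 = 140 kip·in; bending f_b = M/S = 5.185 kip/in.
f_max = √(f_v² + f_b²) = √(0.7778² + 5.185²) = 5.243 kip/in.
φr_n = 0.75 × 0.6 × 90 × (0.707 × 0.375) = 10.74 kip/in → adequate.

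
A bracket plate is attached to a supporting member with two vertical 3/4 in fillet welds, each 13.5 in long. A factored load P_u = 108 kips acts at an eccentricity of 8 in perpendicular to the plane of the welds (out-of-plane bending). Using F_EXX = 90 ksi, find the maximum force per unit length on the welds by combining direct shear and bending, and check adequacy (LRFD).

f_max ≈ 14.8 kip/in; adequate

L_w = 2 × 13.5 = 27 in; section modulus (unit throat) S = 2 × L²/6 = 60.75 in².
Direct shear f_v = P/L_w = 108/27 = 4 kip/in.
Moment M = P × e = 108 × 8 = 864 kip·in; bending f_b = M/S = 14.22 kip/in.
f_max = √(f_v² + f_b²) = √(4² + 14.22²) = 14.77 kip/in.
φr_n = 0.75 × 0.6 × 90 × (0.707 × 0.75) = 21.48 kip/in → adequate.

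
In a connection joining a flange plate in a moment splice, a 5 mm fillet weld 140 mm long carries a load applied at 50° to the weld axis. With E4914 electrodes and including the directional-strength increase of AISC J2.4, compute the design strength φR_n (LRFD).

φR_n ≈ 146 kN

E49XX → F_EXX = 490 MPa.
t_e = 0.707 × 5 = 3.535 mm; A_we = 3.535 × 140 = 494.9 mm².
Directional factor: 1.0 + 0.5 sin^1.5(50°) = 1.335.
F_nw = 0.6 × 490 × 1.335 = 392.6 MPa.
φR_n = 0.75 × 392.6 × 494.9 × 10⁻³ = 145.7 kN.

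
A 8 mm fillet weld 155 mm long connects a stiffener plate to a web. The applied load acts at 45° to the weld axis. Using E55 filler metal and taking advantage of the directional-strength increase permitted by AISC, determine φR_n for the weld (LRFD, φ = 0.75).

φR_n ≈ 281 kN

E55XX → F_EXX = 550 MPa.
t_e = 0.707 × 8 = 5.656 mm; A_we = 5.656 × 155 = 876.7 mm².
Directional factor: 1.0 + 0.5 sin^1.5(45°) = 1.297.
F_nw = 0.6 × 550 × 1.297 = 428.1 MPa.
φR_n = 0.75 × 428.1 × 876.7 × 10⁻³ = 281.5 kN.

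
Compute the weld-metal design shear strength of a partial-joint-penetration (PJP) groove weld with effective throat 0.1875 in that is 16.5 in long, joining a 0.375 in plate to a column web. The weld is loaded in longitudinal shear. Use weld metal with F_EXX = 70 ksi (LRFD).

Effective throat (given) t_e = 0.1875 in.
A_we = 0.1875 × 16.5 = 3.094 in².
F_nw = 0.6 F_EXX = 42 ksi.
φR_n = 0.75 × 42 × 3.094 = 97.45 kips.

φR_n ≈ 97.5 kips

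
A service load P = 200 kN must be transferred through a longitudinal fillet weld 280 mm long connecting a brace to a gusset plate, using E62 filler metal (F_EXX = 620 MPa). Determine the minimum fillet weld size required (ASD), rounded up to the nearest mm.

w = 6 mm

Total weld length L = 280 mm.
Required throat t_e = P × Ω / (0.6 F_EXX × L) = 200 × 2.0 / (0.6 × 620 × 280 × 10⁻³) = 3.84 mm.
Required leg w = t_e / 0.707 = 5.432 mm → use 6 mm.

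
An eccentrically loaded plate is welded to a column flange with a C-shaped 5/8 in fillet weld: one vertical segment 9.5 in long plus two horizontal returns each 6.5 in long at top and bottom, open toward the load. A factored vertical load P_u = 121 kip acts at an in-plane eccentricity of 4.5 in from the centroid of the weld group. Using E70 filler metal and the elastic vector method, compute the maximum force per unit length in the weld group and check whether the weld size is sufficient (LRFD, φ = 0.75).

E70XX → F_EXX = 70 ksi.
Total weld length L_w = 22.5 in. Treat welds as unit-width lines.
Centroid: x̄ = 2×6.5×3.25 / 22.5 = 1.878 in from the vertical weld.
Polar moment about centroid: J = I_x + I_y = [9.5³/12 + 2×6.5×4.75²] + [9.5×1.878² + 2(6.5³/12 + 6.5×1.372²)] = 468.5 in³.
Direct shear f_v = P/L_w = 121 / 22.5 = 5.378 kip/in (vertical).
Torsion M = P·e = 121 × 4.5 = 544.5 kip·in.
Critical point at (x, y) = (4.622, 4.75) from centroid. f_tx = M·y/J = 5.52 kip/in; f_ty = M·x/J = 5.372 kip/in.
Resultant f_max = √[f_tx² + (f_v + f_ty)²] = √[5.52² + (5.378 + 5.372)²] = 12.08 kip/in.
Capacity per unit length: φr_n = 0.75 × 0.6 × 70 × (0.707 × 0.625) = 13.92 kip/in.
12.08 ≤ 13.92 → adequate.

f_max ≈ 12.1 kip/in; adequate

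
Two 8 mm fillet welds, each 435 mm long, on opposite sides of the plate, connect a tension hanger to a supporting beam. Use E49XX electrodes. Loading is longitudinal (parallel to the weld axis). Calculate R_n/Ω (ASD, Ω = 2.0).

E49XX → F_EXX = 490 MPa.
Effective throat t_e = 0.707 × 8 = 5.656 mm.
Total length L = 870 mm; A_we = 5.656 × 870 = 4921 mm².
F_nw = 0.6 F_EXX = 0.6 × 490 = 294 MPa.
R_n = 294 × 4921 × 10⁻³ = 1447 kN; R_n/Ω = 1447/2.0 = 723.3 kN.

R_n/Ω ≈ 723 kN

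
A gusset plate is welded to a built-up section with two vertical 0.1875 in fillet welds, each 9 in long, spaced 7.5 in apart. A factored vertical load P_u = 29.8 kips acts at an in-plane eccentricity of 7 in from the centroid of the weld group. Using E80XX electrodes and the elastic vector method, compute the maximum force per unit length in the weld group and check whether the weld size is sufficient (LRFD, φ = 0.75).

E80XX → F_EXX = 80 ksi.
Total weld length L_w = 18 in. Treat welds as unit-width lines.
Polar moment about centroid: J = 2[d³/12 + d(b/2)²] = 2[9³/12 + 9×3.75²] = 374.6 in³.
Direct shear f_v = P/L_w = 29.8 / 18 = 1.656 kip/in (vertical).
Torsion M = P·e = 29.8 × 7 = 208.6 kip·in.
Critical point at (x, y) = (3.75, 4.5) from centroid. f_tx = M·y/J = 2.506 kip/in; f_ty = M·x/J = 2.088 kip/in.
Resultant f_max = √[f_tx² + (f_v + f_ty)²] = √[2.506² + (1.656 + 2.088)²] = 4.505 kip/in.
Capacity per unit length: φr_n = 0.75 × 0.6 × 80 × (0.707 × 0.1875) = 4.772 kip/in.
4.505 ≤ 4.772 → adequate.

f_max ≈ 4.5 kip/in; adequate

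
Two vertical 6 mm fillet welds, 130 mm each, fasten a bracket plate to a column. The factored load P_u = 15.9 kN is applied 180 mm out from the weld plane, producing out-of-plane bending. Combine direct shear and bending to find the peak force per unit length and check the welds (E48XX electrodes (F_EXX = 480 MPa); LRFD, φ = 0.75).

L_w = 2 × 130 = 260 mm; section modulus (unit throat) S = 2 × L²/6 = 5633 mm².
Direct shear f_v = P/L_w = 15.9×10³/260 = 61.15 N/mm.
Moment M = P × e = 15.9×10³ × 180 = 2862000 N·mm; bending f_b = M/S = 508 N/mm.
f_max = √(f_v² + f_b²) = √(61.15² + 508²) = 511.7 N/mm.
φr_n = 0.75 × 0.6 × 480 × (0.707 × 6) = 916.3 N/mm → adequate.

f_max ≈ 512 N/mm; adequate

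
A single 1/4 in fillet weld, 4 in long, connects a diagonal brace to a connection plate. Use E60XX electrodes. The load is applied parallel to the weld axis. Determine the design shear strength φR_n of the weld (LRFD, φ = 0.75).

φR_n ≈ 19.1 kip

E60XX → F_EXX = 60 ksi.
Effective throat t_e = 0.707 × 0.25 = 0.1767 in.
Total length L = 4 in; A_we = 0.1767 × 4 = 0.707 in².
F_nw = 0.6 F_EXX = 0.6 × 60 = 36 ksi.
φR_n = 0.75 × 36 × 0.707 = 19.09 kip.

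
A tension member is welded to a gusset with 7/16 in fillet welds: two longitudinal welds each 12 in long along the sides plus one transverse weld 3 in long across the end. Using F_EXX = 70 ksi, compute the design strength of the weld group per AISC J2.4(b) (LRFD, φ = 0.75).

t_e = 0.707 × 0.4375 = 0.3093 in.
R_nwl = 0.6 × 70 × 0.3093 × 24 = 311.8 kips (longitudinal, 2 welds).
R_nwt = 0.6 × 70 × 0.3093 × 3 = 38.97 kips (transverse, base value).
(i) R_nwl + R_nwt = 350.8 kips; (ii) 0.85 R_nwl + 1.5 R_nwt = 323.5 kips.
R_n = max = 350.8 kips [governs: (i)]; φR_n = 263.1 kips.

φR_n ≈ 263 kips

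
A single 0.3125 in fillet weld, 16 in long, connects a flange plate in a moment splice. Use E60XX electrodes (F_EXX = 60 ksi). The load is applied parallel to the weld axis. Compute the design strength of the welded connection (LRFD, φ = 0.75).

φR_n ≈ 95.4 kips

Effective throat t_e = 0.707 × 0.3125 = 0.2209 in.
Total length L = 16 in; A_we = 0.2209 × 16 = 3.535 in².
F_nw = 0.6 F_EXX = 0.6 × 60 = 36 ksi.
φR_n = 0.75 × 36 × 3.535 = 95.44 kips.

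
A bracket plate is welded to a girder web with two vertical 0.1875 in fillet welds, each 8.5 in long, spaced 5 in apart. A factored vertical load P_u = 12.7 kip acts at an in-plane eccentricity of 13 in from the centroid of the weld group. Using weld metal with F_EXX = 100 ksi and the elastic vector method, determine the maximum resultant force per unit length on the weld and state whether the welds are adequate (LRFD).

f_max ≈ 4.33 kip/in; adequate

Total weld length L_w = 17 in. Treat welds as unit-width lines.
Polar moment about centroid: J = 2[d³/12 + d(b/2)²] = 2[8.5³/12 + 8.5×2.5²] = 208.6 in³.
Direct shear f_v = P/L_w = 12.7 / 17 = 0.7471 kip/in (vertical).
Torsion M = P·e = 12.7 × 13 = 165.1 kip·in.
Critical point at (x, y) = (2.5, 4.25) from centroid. f_tx = M·y/J = 3.364 kip/in; f_ty = M·x/J = 1.979 kip/in.
Resultant f_max = √[f_tx² + (f_v + f_ty)²] = √[3.364² + (0.7471 + 1.979)²] = 4.329 kip/in.
Capacity per unit length: φr_n = 0.75 × 0.6 × 100 × (0.707 × 0.1875) = 5.965 kip/in.
4.329 ≤ 5.965 → adequate.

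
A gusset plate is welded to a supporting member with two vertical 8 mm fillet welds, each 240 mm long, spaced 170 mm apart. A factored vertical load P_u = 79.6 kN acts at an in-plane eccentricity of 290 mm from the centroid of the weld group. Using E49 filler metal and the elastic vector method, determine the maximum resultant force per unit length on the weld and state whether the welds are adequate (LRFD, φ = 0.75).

f_max ≈ 697 N/mm; adequate

E49XX → F_EXX = 490 MPa.
Total weld length L_w = 480 mm. Treat welds as unit-width lines.
Polar moment about centroid: J = 2[d³/12 + d(b/2)²] = 2[240³/12 + 240×85²] = 5772000 mm³.
Direct shear f_v = P/L_w = 79.6×10³ / 480 = 165.8 N/mm (vertical).
Torsion M = P·e = 79.6×10³ × 290 = 23084000 N·mm.
Critical point at (x, y) = (85, 120) from centroid. f_tx = M·y/J = 479.9 N/mm; f_ty = M·x/J = 339.9 N/mm.
Resultant f_max = √[f_tx² + (f_v + f_ty)²] = √[479.9² + (165.8 + 339.9)²] = 697.2 N/mm.
Capacity per unit length: φr_n = 0.75 × 0.6 × 490 × (0.707 × 8) = 1247 N/mm.
697.2 ≤ 1247 → adequate.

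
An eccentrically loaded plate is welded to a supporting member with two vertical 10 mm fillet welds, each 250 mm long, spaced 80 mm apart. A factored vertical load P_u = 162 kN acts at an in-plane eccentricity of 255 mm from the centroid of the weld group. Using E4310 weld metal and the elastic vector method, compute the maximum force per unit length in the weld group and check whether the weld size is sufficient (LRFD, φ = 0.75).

f_max ≈ 1720 N/mm; NOT adequate

E43XX → F_EXX = 430 MPa.
Total weld length L_w = 500 mm. Treat welds as unit-width lines.
Polar moment about centroid: J = 2[d³/12 + d(b/2)²] = 2[250³/12 + 250×40²] = 3404000 mm³.
Direct shear f_v = P/L_w = 162×10³ / 500 = 324 N/mm (vertical).
Torsion M = P·e = 162×10³ × 255 = 41310000 N·mm.
Critical point at (x, y) = (40, 125) from centroid. f_tx = M·y/J = 1517 N/mm; f_ty = M·x/J = 485.4 N/mm.
Resultant f_max = √[f_tx² + (f_v + f_ty)²] = √[1517² + (324 + 485.4)²] = 1719 N/mm.
Capacity per unit length: φr_n = 0.75 × 0.6 × 430 × (0.707 × 10) = 1368 N/mm.
1719 > 1368 → NOT adequate.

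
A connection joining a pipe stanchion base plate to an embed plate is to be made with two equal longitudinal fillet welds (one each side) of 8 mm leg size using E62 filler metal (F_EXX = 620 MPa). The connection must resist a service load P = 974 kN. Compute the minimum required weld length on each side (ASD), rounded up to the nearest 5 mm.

Throat t_e = 0.707 × 8 = 5.656 mm.
r_n/Ω = (0.6 × 620 × 5.656) / 2.0 = 1052 N/mm = 1.052 kN/mm.
L_req = P / (r_n/Ω) = 974 / 1.052 = 925.8 mm total.
Per side: 925.8 / 2 = 462.9 mm.
Round up → use L = 465 mm on each side.

L = 465 mm on each side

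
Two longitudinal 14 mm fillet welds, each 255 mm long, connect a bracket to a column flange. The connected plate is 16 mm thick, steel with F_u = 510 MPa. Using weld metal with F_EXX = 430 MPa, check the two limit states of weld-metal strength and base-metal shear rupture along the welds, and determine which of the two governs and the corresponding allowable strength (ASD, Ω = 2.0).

t_e = 0.707 × 14 = 9.898 mm; L = 510 mm.
Weld metal: R_n/Ω = (1/2.0) × 0.6 × 430 × 9.898 × 510 × 10⁻³ = 651.2 kN.
Base metal (shear rupture): R_n/Ω = (1/2.0) × 0.6 × 510 × 16 × 510 × 10⁻³ = 1248 kN.
Governing: weld metal.

R_n/Ω ≈ 651 kN (weld metal governs)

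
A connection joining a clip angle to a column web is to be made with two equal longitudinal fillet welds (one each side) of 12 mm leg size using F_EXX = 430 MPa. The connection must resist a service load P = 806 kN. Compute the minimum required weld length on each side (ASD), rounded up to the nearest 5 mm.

L = 370 mm on each side

Throat t_e = 0.707 × 12 = 8.484 mm.
r_n/Ω = (0.6 × 430 × 8.484) / 2.0 = 1094 N/mm = 1.094 kN/mm.
L_req = P / (r_n/Ω) = 806 / 1.094 = 736.5 mm total.
Per side: 736.5 / 2 = 368.2 mm.
Round up → use L = 370 mm on each side.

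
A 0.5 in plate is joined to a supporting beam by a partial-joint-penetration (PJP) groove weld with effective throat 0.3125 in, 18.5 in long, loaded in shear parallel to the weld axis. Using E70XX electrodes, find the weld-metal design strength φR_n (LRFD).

E70XX → F_EXX = 70 ksi.
Effective throat (given) t_e = 0.3125 in.
A_we = 0.3125 × 18.5 = 5.781 in².
F_nw = 0.6 F_EXX = 42 ksi.
φR_n = 0.75 × 42 × 5.781 = 182.1 kips.

φR_n ≈ 182 kips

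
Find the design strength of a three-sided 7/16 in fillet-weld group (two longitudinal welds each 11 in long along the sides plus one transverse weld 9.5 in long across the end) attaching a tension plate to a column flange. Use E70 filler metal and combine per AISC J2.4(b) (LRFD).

φR_n ≈ 321 kips

E70XX → F_EXX = 70 ksi.
t_e = 0.707 × 0.4375 = 0.3093 in.
R_nwl = 0.6 × 70 × 0.3093 × 22 = 285.8 kips (longitudinal, 2 welds).
R_nwt = 0.6 × 70 × 0.3093 × 9.5 = 123.4 kips (transverse, base value).
(i) R_nwl + R_nwt = 409.2 kips; (ii) 0.85 R_nwl + 1.5 R_nwt = 428.1 kips.
R_n = max = 428.1 kips [governs: (ii)]; φR_n = 321 kips.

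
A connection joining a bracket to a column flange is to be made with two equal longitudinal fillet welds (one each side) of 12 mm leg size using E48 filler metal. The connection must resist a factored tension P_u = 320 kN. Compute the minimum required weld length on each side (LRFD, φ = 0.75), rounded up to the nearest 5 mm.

E48XX → F_EXX = 480 MPa.
Throat t_e = 0.707 × 12 = 8.484 mm.
φr_n = 0.75 × 0.6 × 480 × 8.484 × 10⁻³ = 1.833 kN/mm.
L_req = P_u / φr_n = 320 / 1.833 = 174.6 mm total.
Per side: 174.6 / 2 = 87.31 mm.
Round up → use L = 90 mm on each side.

L = 90 mm on each side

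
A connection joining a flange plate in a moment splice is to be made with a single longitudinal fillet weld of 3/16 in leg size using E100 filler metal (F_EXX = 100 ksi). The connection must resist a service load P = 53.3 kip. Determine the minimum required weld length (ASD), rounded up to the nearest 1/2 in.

L = 13.5 in

Throat t_e = 0.707 × 0.1875 = 0.1326 in.
r_n/Ω = (0.6 × 100 × 0.1326) / 2.0 = 3.977 kip/in.
L_req = P / (r_n/Ω) = 53.3 / 3.977 = 13.4 in total.
Round up → use L = 13.5 in.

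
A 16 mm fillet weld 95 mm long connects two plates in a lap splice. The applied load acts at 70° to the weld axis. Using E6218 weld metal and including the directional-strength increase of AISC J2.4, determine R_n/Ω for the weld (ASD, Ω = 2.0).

R_n/Ω ≈ 291 kN

E62XX → F_EXX = 620 MPa.
t_e = 0.707 × 16 = 11.31 mm; A_we = 11.31 × 95 = 1075 mm².
Directional factor: 1.0 + 0.5 sin^1.5(70°) = 1.455.
F_nw = 0.6 × 620 × 1.455 = 541.4 MPa.
R_n/Ω = (541.4 × 1075) / 2.0 × 10⁻³ = 290.9 kN.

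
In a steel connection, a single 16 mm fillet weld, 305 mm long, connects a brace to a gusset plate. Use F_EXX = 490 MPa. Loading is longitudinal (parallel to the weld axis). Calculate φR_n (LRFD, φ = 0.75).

Effective throat t_e = 0.707 × 16 = 11.31 mm.
Total length L = 305 mm; A_we = 11.31 × 305 = 3450 mm².
F_nw = 0.6 F_EXX = 0.6 × 490 = 294 MPa.
φR_n = 0.75 × 294 × 3450 × 10⁻³ = 760.8 kN.

φR_n ≈ 761 kN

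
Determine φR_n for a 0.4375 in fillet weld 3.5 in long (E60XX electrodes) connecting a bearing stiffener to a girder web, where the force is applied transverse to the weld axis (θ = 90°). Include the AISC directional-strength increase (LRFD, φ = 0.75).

φR_n ≈ 43.8 kips

E60XX → F_EXX = 60 ksi.
t_e = 0.707 × 0.4375 = 0.3093 in; A_we = 0.3093 × 3.5 = 1.083 in².
Directional factor: 1.0 + 0.5 sin^1.5(90°) = 1.5.
F_nw = 0.6 × 60 × 1.5 = 54 ksi.
φR_n = 0.75 × 54 × 1.083 = 43.85 kips.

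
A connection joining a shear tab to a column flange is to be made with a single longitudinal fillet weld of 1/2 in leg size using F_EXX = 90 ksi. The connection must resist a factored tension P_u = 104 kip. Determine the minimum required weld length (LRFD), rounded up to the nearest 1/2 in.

L = 7.5 in

Throat t_e = 0.707 × 0.5 = 0.3535 in.
φr_n = 0.75 × 0.6 × 90 × 0.3535 = 14.32 kip/in.
L_req = P_u / φr_n = 104 / 14.32 = 7.264 in total.
Round up → use L = 7.5 in.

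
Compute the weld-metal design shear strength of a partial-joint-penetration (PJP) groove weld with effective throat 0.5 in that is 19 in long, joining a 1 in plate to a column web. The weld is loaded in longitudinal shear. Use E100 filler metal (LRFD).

E100XX → F_EXX = 100 ksi.
Effective throat (given) t_e = 0.5 in.
A_we = 0.5 × 19 = 9.5 in².
F_nw = 0.6 F_EXX = 60 ksi.
φR_n = 0.75 × 60 × 9.5 = 427.5 kips.

φR_n ≈ 428 kips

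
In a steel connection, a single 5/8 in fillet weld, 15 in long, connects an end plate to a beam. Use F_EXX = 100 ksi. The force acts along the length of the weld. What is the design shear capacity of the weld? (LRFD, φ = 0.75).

Effective throat t_e = 0.707 × 0.625 = 0.4419 in.
Total length L = 15 in; A_we = 0.4419 × 15 = 6.628 in².
F_nw = 0.6 F_EXX = 0.6 × 100 = 60 ksi.
φR_n = 0.75 × 60 × 6.628 = 298.3 kips.

φR_n ≈ 298 kips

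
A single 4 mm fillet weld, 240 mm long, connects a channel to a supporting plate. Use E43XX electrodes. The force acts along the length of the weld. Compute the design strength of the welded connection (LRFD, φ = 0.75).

φR_n ≈ 131 kN

E43XX → F_EXX = 430 MPa.
Effective throat t_e = 0.707 × 4 = 2.828 mm.
Total length L = 240 mm; A_we = 2.828 × 240 = 678.7 mm².
F_nw = 0.6 F_EXX = 0.6 × 430 = 258 MPa.
φR_n = 0.75 × 258 × 678.7 × 10⁻³ = 131.3 kN.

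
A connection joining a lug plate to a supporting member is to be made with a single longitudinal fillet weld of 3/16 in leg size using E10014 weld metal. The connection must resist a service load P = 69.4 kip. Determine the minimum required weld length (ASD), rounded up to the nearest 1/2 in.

L = 17.5 in

E100XX → F_EXX = 100 ksi.
Throat t_e = 0.707 × 0.1875 = 0.1326 in.
r_n/Ω = (0.6 × 100 × 0.1326) / 2.0 = 3.977 kip/in.
L_req = P / (r_n/Ω) = 69.4 / 3.977 = 17.45 in total.
Round up → use L = 17.5 in.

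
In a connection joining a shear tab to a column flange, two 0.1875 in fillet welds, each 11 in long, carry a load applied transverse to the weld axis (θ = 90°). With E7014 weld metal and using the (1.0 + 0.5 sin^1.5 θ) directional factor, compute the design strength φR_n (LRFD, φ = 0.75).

E70XX → F_EXX = 70 ksi.
t_e = 0.707 × 0.1875 = 0.1326 in; A_we = 0.1326 × 22 = 2.916 in².
Directional factor: 1.0 + 0.5 sin^1.5(90°) = 1.5.
F_nw = 0.6 × 70 × 1.5 = 63 ksi.
φR_n = 0.75 × 63 × 2.916 = 137.8 kip.

φR_n ≈ 138 kip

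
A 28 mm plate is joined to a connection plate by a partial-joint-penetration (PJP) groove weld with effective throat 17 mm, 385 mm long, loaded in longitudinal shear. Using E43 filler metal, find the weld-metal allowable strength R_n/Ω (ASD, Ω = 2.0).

R_n/Ω ≈ 844 kN

E43XX → F_EXX = 430 MPa.
Effective throat (given) t_e = 17 mm.
A_we = 17 × 385 = 6545 mm².
F_nw = 0.6 F_EXX = 258 MPa.
R_n/Ω = (258 × 6545) / 2.0 × 10⁻³ = 844.3 kN.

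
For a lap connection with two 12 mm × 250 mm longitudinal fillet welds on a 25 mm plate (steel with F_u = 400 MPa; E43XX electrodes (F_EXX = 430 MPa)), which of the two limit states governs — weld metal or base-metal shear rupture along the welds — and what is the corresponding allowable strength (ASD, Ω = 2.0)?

R_n/Ω ≈ 547 kN (weld metal governs)

t_e = 0.707 × 12 = 8.484 mm; L = 500 mm.
Weld metal: R_n/Ω = (1/2.0) × 0.6 × 430 × 8.484 × 500 × 10⁻³ = 547.2 kN.
Base metal (shear rupture): R_n/Ω = (1/2.0) × 0.6 × 400 × 25 × 500 × 10⁻³ = 1500 kN.
Governing: weld metal.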